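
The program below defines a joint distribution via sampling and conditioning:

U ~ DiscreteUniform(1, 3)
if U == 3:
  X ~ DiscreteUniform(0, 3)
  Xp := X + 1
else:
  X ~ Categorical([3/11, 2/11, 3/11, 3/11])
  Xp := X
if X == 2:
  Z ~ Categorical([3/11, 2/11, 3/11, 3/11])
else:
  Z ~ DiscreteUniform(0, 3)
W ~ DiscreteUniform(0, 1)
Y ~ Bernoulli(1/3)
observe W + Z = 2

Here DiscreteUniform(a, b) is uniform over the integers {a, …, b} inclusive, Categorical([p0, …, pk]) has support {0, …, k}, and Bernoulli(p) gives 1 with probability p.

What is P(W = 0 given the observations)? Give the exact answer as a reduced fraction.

P(W = 0 | obs) = 1487/2834

Enumerate traces; 48 have nonzero weight after conditioning:
  (U=1, X=0, Z=1, W=1, Y=0) weight 1/132
  (U=1, X=0, Z=1, W=1, Y=1) weight 1/264
  (U=1, X=0, Z=2, W=0, Y=0) weight 1/132
  (U=1, X=0, Z=2, W=0, Y=1) weight 1/264
  (U=1, X=1, Z=1, W=1, Y=0) weight 1/198
  (U=1, X=1, Z=1, W=1, Y=1) weight 1/396
  (U=1, X=1, Z=2, W=0, Y=0) weight 1/198
  (U=1, X=1, Z=2, W=0, Y=1) weight 1/396
  … 40 more
Group by W:
  weight(W=0) = 1487/11616
  weight(W=1) = 449/3872
Total weight = 1487/11616 + 449/3872 = 1417/5808
P(W=0 | obs) = 1487/11616 / 1417/5808 = 1487/2834
P(W=1 | obs) = 449/3872 / 1417/5808 = 1347/2834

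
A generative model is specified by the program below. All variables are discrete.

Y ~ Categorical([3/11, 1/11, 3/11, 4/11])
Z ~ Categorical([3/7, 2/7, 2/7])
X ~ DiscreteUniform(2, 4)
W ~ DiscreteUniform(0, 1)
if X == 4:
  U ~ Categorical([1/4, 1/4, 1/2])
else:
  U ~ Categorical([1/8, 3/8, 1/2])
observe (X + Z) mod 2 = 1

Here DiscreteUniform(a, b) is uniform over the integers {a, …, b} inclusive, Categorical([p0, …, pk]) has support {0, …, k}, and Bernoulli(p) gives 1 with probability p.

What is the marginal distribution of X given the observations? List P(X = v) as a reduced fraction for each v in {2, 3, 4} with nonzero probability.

P(X=2) = 2/9, P(X=3) = 5/9, P(X=4) = 2/9

Enumerate traces; 96 have nonzero weight after conditioning:
  (Y=0, Z=0, X=3, W=0, U=0) weight 3/1232
  (Y=0, Z=0, X=3, W=0, U=1) weight 9/1232
  (Y=0, Z=0, X=3, W=0, U=2) weight 3/308
  (Y=0, Z=0, X=3, W=1, U=0) weight 3/1232
  (Y=0, Z=0, X=3, W=1, U=1) weight 9/1232
  (Y=0, Z=0, X=3, W=1, U=2) weight 3/308
  (Y=0, Z=1, X=2, W=0, U=0) weight 1/616
  (Y=0, Z=1, X=2, W=0, U=1) weight 3/616
  (Y=0, Z=1, X=4, W=0, U=0) weight 1/308
  … 87 more
Group by X:
  weight(X=2) = 2/21
  weight(X=3) = 5/21
  weight(X=4) = 2/21
Total weight = 2/21 + 5/21 + 2/21 = 3/7
P(X=2 | obs) = 2/21 / 3/7 = 2/9
P(X=3 | obs) = 5/21 / 3/7 = 5/9
P(X=4 | obs) = 2/21 / 3/7 = 2/9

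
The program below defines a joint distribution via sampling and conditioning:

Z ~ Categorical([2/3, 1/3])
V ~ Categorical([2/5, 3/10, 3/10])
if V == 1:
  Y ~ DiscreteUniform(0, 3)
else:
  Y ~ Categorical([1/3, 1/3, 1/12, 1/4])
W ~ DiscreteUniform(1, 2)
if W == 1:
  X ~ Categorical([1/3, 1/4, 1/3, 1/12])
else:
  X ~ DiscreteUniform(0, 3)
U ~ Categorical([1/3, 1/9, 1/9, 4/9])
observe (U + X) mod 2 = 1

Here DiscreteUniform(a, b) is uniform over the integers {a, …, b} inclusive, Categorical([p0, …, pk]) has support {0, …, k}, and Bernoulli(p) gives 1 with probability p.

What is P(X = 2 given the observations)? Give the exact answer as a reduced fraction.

P(X = 2 | obs) = 7/22

Enumerate traces; 384 have nonzero weight after conditioning:
  (Z=0, V=0, Y=0, W=1, X=0, U=1) weight 2/1215
  (Z=0, V=0, Y=0, W=1, X=0, U=3) weight 8/1215
  (Z=0, V=0, Y=0, W=1, X=1, U=0) weight 1/270
  (Z=0, V=0, Y=0, W=1, X=1, U=2) weight 1/810
  (Z=0, V=0, Y=0, W=1, X=2, U=1) weight 2/1215
  (Z=0, V=0, Y=0, W=1, X=2, U=3) weight 8/1215
  (Z=0, V=0, Y=0, W=1, X=3, U=0) weight 1/810
  (Z=0, V=0, Y=0, W=1, X=3, U=2) weight 1/2430
  … 376 more
Group by X:
  weight(X=0) = 35/216
  weight(X=1) = 1/9
  weight(X=2) = 35/216
  weight(X=3) = 2/27
Total weight = 35/216 + 1/9 + 35/216 + 2/27 = 55/108
P(X=0 | obs) = 35/216 / 55/108 = 7/22
P(X=1 | obs) = 1/9 / 55/108 = 12/55
P(X=2 | obs) = 35/216 / 55/108 = 7/22
P(X=3 | obs) = 2/27 / 55/108 = 8/55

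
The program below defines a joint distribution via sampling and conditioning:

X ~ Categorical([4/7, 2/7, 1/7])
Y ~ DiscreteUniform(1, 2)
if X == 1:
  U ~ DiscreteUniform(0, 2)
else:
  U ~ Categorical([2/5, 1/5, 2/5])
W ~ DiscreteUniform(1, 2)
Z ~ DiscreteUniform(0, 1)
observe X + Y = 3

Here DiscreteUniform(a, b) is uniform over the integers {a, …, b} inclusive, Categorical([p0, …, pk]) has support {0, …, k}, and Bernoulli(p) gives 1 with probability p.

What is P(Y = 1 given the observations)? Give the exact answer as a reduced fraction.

Enumerate traces; 24 have nonzero weight after conditioning:
  (X=1, Y=2, U=0, W=1, Z=0) weight 1/84
  (X=1, Y=2, U=0, W=1, Z=1) weight 1/84
  (X=1, Y=2, U=0, W=2, Z=0) weight 1/84
  (X=1, Y=2, U=0, W=2, Z=1) weight 1/84
  (X=1, Y=2, U=1, W=1, Z=0) weight 1/84
  (X=1, Y=2, U=1, W=1, Z=1) weight 1/84
  (X=1, Y=2, U=1, W=2, Z=0) weight 1/84
  (X=1, Y=2, U=1, W=2, Z=1) weight 1/84
  (X=2, Y=1, U=0, W=1, Z=0) weight 1/140
  … 15 more
Group by Y:
  weight(Y=1) = 1/14
  weight(Y=2) = 1/7
Total weight = 1/14 + 1/7 = 3/14
P(Y=1 | obs) = 1/14 / 3/14 = 1/3
P(Y=2 | obs) = 1/7 / 3/14 = 2/3

P(Y = 1 | obs) = 1/3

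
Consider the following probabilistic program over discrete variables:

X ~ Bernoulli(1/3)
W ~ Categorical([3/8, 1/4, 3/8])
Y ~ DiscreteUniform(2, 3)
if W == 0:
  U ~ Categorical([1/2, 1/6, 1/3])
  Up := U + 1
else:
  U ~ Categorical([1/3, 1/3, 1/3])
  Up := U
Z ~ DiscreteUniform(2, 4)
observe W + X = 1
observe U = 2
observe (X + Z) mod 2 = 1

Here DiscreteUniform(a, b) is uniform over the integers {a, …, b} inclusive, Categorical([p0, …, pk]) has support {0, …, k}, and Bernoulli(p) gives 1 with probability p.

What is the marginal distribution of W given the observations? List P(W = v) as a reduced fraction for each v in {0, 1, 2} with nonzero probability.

Enumerate traces; 6 have nonzero weight after conditioning:
  (X=0, W=1, Y=2, U=2, Z=3) weight 1/108
  (X=0, W=1, Y=3, U=2, Z=3) weight 1/108
  (X=1, W=0, Y=2, U=2, Z=2) weight 1/144
  (X=1, W=0, Y=2, U=2, Z=4) weight 1/144
  (X=1, W=0, Y=3, U=2, Z=2) weight 1/144
  (X=1, W=0, Y=3, U=2, Z=4) weight 1/144
Group by W:
  weight(W=0) = 1/36
  weight(W=1) = 1/54
Total weight = 1/36 + 1/54 = 5/108
P(W=0 | obs) = 1/36 / 5/108 = 3/5
P(W=1 | obs) = 1/54 / 5/108 = 2/5

P(W=0) = 3/5, P(W=1) = 2/5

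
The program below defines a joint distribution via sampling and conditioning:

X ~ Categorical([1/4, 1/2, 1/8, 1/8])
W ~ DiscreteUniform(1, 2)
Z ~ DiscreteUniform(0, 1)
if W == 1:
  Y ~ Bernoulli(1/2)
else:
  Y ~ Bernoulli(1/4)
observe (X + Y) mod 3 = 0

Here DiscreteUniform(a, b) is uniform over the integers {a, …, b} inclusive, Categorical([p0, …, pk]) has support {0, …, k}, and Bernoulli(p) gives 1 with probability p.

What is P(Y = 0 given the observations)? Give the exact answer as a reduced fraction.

P(Y = 0 | obs) = 5/6

Enumerate traces; 12 have nonzero weight after conditioning:
  (X=0, W=1, Z=0, Y=0) weight 1/32
  (X=0, W=1, Z=1, Y=0) weight 1/32
  (X=0, W=2, Z=0, Y=0) weight 3/64
  (X=0, W=2, Z=1, Y=0) weight 3/64
  (X=2, W=1, Z=0, Y=1) weight 1/64
  (X=2, W=1, Z=1, Y=1) weight 1/64
  (X=2, W=2, Z=0, Y=1) weight 1/128
  (X=2, W=2, Z=1, Y=1) weight 1/128
  … 4 more
Group by Y:
  weight(Y=0) = 15/64
  weight(Y=1) = 3/64
Total weight = 15/64 + 3/64 = 9/32
P(Y=0 | obs) = 15/64 / 9/32 = 5/6
P(Y=1 | obs) = 3/64 / 9/32 = 1/6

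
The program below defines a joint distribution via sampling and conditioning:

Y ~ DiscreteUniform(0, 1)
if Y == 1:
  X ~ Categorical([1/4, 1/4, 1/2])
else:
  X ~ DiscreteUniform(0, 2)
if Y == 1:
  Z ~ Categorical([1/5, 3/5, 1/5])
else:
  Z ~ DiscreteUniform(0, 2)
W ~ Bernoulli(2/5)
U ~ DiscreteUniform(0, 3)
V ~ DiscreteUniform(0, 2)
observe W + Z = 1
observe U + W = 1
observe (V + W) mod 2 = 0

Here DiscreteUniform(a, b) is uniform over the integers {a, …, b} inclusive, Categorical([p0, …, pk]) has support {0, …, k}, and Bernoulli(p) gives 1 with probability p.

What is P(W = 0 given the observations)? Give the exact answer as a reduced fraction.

P(W = 0 | obs) = 21/25

Enumerate traces; 18 have nonzero weight after conditioning:
  (Y=0, X=0, Z=0, W=1, U=0, V=1) weight 1/540
  (Y=0, X=0, Z=1, W=0, U=1, V=0) weight 1/360
  (Y=0, X=0, Z=1, W=0, U=1, V=2) weight 1/360
  (Y=0, X=1, Z=0, W=1, U=0, V=1) weight 1/540
  (Y=0, X=1, Z=1, W=0, U=1, V=0) weight 1/360
  (Y=0, X=1, Z=1, W=0, U=1, V=2) weight 1/360
  (Y=0, X=2, Z=0, W=1, U=0, V=1) weight 1/540
  (Y=0, X=2, Z=1, W=0, U=1, V=0) weight 1/360
  … 10 more
Group by W:
  weight(W=0) = 7/150
  weight(W=1) = 2/225
Total weight = 7/150 + 2/225 = 1/18
P(W=0 | obs) = 7/150 / 1/18 = 21/25
P(W=1 | obs) = 2/225 / 1/18 = 4/25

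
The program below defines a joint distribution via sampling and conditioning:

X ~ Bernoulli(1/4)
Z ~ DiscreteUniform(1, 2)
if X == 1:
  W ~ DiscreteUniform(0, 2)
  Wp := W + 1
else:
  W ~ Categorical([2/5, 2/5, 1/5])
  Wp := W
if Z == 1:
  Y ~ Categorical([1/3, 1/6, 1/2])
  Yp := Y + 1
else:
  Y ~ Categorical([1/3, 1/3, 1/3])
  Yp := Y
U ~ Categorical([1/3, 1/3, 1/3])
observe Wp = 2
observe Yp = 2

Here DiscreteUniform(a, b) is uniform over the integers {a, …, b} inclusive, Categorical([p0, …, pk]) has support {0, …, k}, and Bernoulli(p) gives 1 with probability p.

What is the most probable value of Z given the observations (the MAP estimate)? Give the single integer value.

Enumerate traces; 12 have nonzero weight after conditioning:
  (X=0, Z=1, W=2, Y=1, U=0) weight 1/240
  (X=0, Z=1, W=2, Y=1, U=1) weight 1/240
  (X=0, Z=1, W=2, Y=1, U=2) weight 1/240
  (X=0, Z=2, W=2, Y=2, U=0) weight 1/120
  (X=0, Z=2, W=2, Y=2, U=1) weight 1/120
  (X=0, Z=2, W=2, Y=2, U=2) weight 1/120
  (X=1, Z=1, W=1, Y=1, U=0) weight 1/432
  (X=1, Z=1, W=1, Y=1, U=1) weight 1/432
  … 4 more
Group by Z:
  weight(Z=1) = 7/360
  weight(Z=2) = 7/180
Total weight = 7/360 + 7/180 = 7/120
P(Z=1 | obs) = 7/360 / 7/120 = 1/3
P(Z=2 | obs) = 7/180 / 7/120 = 2/3
argmax = 2

argmax_v P(Z = v | obs) = 2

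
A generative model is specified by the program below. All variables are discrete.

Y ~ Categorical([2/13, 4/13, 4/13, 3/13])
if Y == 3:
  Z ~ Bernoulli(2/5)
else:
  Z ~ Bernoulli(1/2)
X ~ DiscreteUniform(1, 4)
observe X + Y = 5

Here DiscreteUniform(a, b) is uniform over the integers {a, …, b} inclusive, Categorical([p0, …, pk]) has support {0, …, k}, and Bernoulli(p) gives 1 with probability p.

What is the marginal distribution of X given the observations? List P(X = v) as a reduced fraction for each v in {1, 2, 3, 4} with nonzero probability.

Enumerate traces; 6 have nonzero weight after conditioning:
  (Y=1, Z=0, X=4) weight 1/26
  (Y=1, Z=1, X=4) weight 1/26
  (Y=2, Z=0, X=3) weight 1/26
  (Y=2, Z=1, X=3) weight 1/26
  (Y=3, Z=0, X=2) weight 9/260
  (Y=3, Z=1, X=2) weight 3/130
Group by X:
  weight(X=2) = 3/52
  weight(X=3) = 1/13
  weight(X=4) = 1/13
Total weight = 3/52 + 1/13 + 1/13 = 11/52
P(X=2 | obs) = 3/52 / 11/52 = 3/11
P(X=3 | obs) = 1/13 / 11/52 = 4/11
P(X=4 | obs) = 1/13 / 11/52 = 4/11

P(X=2) = 3/11, P(X=3) = 4/11, P(X=4) = 4/11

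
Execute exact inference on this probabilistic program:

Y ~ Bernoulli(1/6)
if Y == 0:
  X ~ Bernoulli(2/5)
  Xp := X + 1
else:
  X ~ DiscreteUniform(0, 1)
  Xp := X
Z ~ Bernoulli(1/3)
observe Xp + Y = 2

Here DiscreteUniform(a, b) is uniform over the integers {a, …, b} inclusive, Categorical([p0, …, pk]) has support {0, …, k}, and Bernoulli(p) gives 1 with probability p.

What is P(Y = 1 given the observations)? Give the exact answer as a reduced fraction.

Enumerate traces; 4 have nonzero weight after conditioning:
  (Y=0, X=1, Z=0) weight 2/9
  (Y=0, X=1, Z=1) weight 1/9
  (Y=1, X=1, Z=0) weight 1/18
  (Y=1, X=1, Z=1) weight 1/36
Group by Y:
  weight(Y=0) = 1/3
  weight(Y=1) = 1/12
Total weight = 1/3 + 1/12 = 5/12
P(Y=0 | obs) = 1/3 / 5/12 = 4/5
P(Y=1 | obs) = 1/12 / 5/12 = 1/5

P(Y = 1 | obs) = 1/5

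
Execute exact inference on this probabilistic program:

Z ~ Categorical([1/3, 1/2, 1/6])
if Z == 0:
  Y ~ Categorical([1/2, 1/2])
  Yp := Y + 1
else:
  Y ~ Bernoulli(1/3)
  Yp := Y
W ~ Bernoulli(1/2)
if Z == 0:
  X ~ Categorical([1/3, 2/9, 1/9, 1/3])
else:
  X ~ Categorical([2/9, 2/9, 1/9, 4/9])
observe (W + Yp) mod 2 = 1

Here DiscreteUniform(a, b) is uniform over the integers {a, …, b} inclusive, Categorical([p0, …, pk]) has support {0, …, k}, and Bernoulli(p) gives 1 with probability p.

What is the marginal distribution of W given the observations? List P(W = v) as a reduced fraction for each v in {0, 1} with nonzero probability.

P(W=0) = 7/18, P(W=1) = 11/18

Enumerate traces; 24 have nonzero weight after conditioning:
  (Z=0, Y=0, W=0, X=0) weight 1/36
  (Z=0, Y=0, W=0, X=1) weight 1/54
  (Z=0, Y=0, W=0, X=2) weight 1/108
  (Z=0, Y=0, W=0, X=3) weight 1/36
  (Z=0, Y=1, W=1, X=0) weight 1/36
  (Z=0, Y=1, W=1, X=1) weight 1/54
  (Z=0, Y=1, W=1, X=2) weight 1/108
  (Z=0, Y=1, W=1, X=3) weight 1/36
  … 16 more
Group by W:
  weight(W=0) = 7/36
  weight(W=1) = 11/36
Total weight = 7/36 + 11/36 = 1/2
P(W=0 | obs) = 7/36 / 1/2 = 7/18
P(W=1 | obs) = 11/36 / 1/2 = 11/18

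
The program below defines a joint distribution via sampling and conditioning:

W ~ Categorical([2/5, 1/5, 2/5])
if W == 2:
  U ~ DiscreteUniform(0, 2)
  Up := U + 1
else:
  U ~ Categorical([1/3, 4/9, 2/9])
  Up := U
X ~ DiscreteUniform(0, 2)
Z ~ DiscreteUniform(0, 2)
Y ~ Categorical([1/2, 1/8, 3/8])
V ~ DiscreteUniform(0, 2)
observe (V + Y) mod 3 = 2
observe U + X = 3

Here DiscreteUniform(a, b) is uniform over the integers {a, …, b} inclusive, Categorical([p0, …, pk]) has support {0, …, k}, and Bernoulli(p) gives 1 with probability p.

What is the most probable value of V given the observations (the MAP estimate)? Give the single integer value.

Enumerate traces; 54 have nonzero weight after conditioning:
  (W=0, U=1, X=2, Z=0, Y=0, V=2) weight 4/1215
  (W=0, U=1, X=2, Z=0, Y=1, V=1) weight 1/1215
  (W=0, U=1, X=2, Z=0, Y=2, V=0) weight 1/405
  (W=0, U=1, X=2, Z=1, Y=0, V=2) weight 4/1215
  (W=0, U=1, X=2, Z=1, Y=1, V=1) weight 1/1215
  (W=0, U=1, X=2, Z=1, Y=2, V=0) weight 1/405
  (W=0, U=1, X=2, Z=2, Y=0, V=2) weight 4/1215
  (W=0, U=1, X=2, Z=2, Y=1, V=1) weight 1/1215
  … 46 more
Group by V:
  weight(V=0) = 1/36
  weight(V=1) = 1/108
  weight(V=2) = 1/27
Total weight = 1/36 + 1/108 + 1/27 = 2/27
P(V=0 | obs) = 1/36 / 2/27 = 3/8
P(V=1 | obs) = 1/108 / 2/27 = 1/8
P(V=2 | obs) = 1/27 / 2/27 = 1/2
argmax = 2

argmax_v P(V = v | obs) = 2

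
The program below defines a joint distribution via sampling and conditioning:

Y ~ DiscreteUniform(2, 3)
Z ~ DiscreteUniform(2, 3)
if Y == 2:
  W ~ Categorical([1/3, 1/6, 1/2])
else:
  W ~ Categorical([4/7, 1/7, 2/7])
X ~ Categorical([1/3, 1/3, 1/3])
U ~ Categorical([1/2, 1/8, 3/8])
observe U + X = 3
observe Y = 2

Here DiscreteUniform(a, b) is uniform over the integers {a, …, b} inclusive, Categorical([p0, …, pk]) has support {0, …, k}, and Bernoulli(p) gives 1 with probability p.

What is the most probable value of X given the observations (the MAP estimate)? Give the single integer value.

argmax_v P(X = v | obs) = 1

Enumerate traces; 12 have nonzero weight after conditioning:
  (Y=2, Z=2, W=0, X=1, U=2) weight 1/96
  (Y=2, Z=2, W=0, X=2, U=1) weight 1/288
  (Y=2, Z=2, W=1, X=1, U=2) weight 1/192
  (Y=2, Z=2, W=1, X=2, U=1) weight 1/576
  (Y=2, Z=2, W=2, X=1, U=2) weight 1/64
  (Y=2, Z=2, W=2, X=2, U=1) weight 1/192
  (Y=2, Z=3, W=0, X=1, U=2) weight 1/96
  (Y=2, Z=3, W=0, X=2, U=1) weight 1/288
  … 4 more
Group by X:
  weight(X=1) = 1/16
  weight(X=2) = 1/48
Total weight = 1/16 + 1/48 = 1/12
P(X=1 | obs) = 1/16 / 1/12 = 3/4
P(X=2 | obs) = 1/48 / 1/12 = 1/4
argmax = 1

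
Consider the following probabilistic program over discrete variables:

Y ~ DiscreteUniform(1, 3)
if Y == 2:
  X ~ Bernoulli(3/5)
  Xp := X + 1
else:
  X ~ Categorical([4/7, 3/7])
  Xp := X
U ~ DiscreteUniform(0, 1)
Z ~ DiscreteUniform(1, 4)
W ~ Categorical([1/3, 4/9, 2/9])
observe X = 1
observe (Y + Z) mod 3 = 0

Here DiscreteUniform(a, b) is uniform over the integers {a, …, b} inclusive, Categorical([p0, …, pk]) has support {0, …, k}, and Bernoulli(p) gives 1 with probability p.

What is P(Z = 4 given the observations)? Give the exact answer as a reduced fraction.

P(Z = 4 | obs) = 7/24

Enumerate traces; 24 have nonzero weight after conditioning:
  (Y=1, X=1, U=0, Z=2, W=0) weight 1/168
  (Y=1, X=1, U=0, Z=2, W=1) weight 1/126
  (Y=1, X=1, U=0, Z=2, W=2) weight 1/252
  (Y=1, X=1, U=1, Z=2, W=0) weight 1/168
  (Y=1, X=1, U=1, Z=2, W=1) weight 1/126
  (Y=1, X=1, U=1, Z=2, W=2) weight 1/252
  (Y=2, X=1, U=0, Z=1, W=0) weight 1/120
  (Y=2, X=1, U=0, Z=1, W=1) weight 1/90
  (Y=2, X=1, U=0, Z=4, W=0) weight 1/120
  (Y=3, X=1, U=0, Z=3, W=0) weight 1/168
  … 14 more
Group by Z:
  weight(Z=1) = 1/20
  weight(Z=2) = 1/28
  weight(Z=3) = 1/28
  weight(Z=4) = 1/20
Total weight = 1/20 + 1/28 + 1/28 + 1/20 = 6/35
P(Z=1 | obs) = 1/20 / 6/35 = 7/24
P(Z=2 | obs) = 1/28 / 6/35 = 5/24
P(Z=3 | obs) = 1/28 / 6/35 = 5/24
P(Z=4 | obs) = 1/20 / 6/35 = 7/24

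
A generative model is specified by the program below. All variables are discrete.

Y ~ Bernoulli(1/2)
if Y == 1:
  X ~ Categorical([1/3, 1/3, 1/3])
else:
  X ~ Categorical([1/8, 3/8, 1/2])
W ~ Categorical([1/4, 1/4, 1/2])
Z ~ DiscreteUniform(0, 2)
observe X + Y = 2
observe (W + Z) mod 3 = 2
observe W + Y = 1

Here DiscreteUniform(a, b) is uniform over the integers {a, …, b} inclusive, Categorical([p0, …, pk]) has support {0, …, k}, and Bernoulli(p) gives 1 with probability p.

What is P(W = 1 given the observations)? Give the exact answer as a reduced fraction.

P(W = 1 | obs) = 3/5

Enumerate traces; 2 have nonzero weight after conditioning:
  (Y=0, X=2, W=1, Z=1) weight 1/48
  (Y=1, X=1, W=0, Z=2) weight 1/72
Group by W:
  weight(W=0) = 1/72
  weight(W=1) = 1/48
Total weight = 1/72 + 1/48 = 5/144
P(W=0 | obs) = 1/72 / 5/144 = 2/5
P(W=1 | obs) = 1/48 / 5/144 = 3/5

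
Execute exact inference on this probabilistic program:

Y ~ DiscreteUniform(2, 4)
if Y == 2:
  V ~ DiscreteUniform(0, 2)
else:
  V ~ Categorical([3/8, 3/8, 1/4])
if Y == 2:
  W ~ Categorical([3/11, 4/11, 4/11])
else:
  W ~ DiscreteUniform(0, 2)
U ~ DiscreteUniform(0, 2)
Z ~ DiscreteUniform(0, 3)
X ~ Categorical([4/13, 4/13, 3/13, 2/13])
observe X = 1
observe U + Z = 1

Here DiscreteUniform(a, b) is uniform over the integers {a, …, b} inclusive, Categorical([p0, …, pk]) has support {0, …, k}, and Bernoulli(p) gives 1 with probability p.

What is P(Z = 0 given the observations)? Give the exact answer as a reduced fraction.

Enumerate traces; 54 have nonzero weight after conditioning:
  (Y=2, V=0, W=0, U=0, Z=1, X=1) weight 1/1287
  (Y=2, V=0, W=0, U=1, Z=0, X=1) weight 1/1287
  (Y=2, V=0, W=1, U=0, Z=1, X=1) weight 4/3861
  (Y=2, V=0, W=1, U=1, Z=0, X=1) weight 4/3861
  (Y=2, V=0, W=2, U=0, Z=1, X=1) weight 4/3861
  (Y=2, V=0, W=2, U=1, Z=0, X=1) weight 4/3861
  (Y=2, V=1, W=0, U=0, Z=1, X=1) weight 1/1287
  (Y=2, V=1, W=0, U=1, Z=0, X=1) weight 1/1287
  … 46 more
Group by Z:
  weight(Z=0) = 1/39
  weight(Z=1) = 1/39
Total weight = 1/39 + 1/39 = 2/39
P(Z=0 | obs) = 1/39 / 2/39 = 1/2
P(Z=1 | obs) = 1/39 / 2/39 = 1/2

P(Z = 0 | obs) = 1/2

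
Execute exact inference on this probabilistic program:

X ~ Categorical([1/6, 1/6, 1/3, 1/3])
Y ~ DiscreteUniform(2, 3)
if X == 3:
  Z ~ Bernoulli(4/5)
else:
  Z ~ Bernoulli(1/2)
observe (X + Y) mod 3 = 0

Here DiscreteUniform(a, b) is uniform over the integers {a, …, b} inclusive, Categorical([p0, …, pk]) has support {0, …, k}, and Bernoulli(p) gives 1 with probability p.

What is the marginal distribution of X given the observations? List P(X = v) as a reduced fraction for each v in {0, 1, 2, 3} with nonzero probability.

Enumerate traces; 6 have nonzero weight after conditioning:
  (X=0, Y=3, Z=0) weight 1/24
  (X=0, Y=3, Z=1) weight 1/24
  (X=1, Y=2, Z=0) weight 1/24
  (X=1, Y=2, Z=1) weight 1/24
  (X=3, Y=3, Z=0) weight 1/30
  (X=3, Y=3, Z=1) weight 2/15
Group by X:
  weight(X=0) = 1/12
  weight(X=1) = 1/12
  weight(X=3) = 1/6
Total weight = 1/12 + 1/12 + 1/6 = 1/3
P(X=0 | obs) = 1/12 / 1/3 = 1/4
P(X=1 | obs) = 1/12 / 1/3 = 1/4
P(X=3 | obs) = 1/6 / 1/3 = 1/2

P(X=0) = 1/4, P(X=1) = 1/4, P(X=3) = 1/2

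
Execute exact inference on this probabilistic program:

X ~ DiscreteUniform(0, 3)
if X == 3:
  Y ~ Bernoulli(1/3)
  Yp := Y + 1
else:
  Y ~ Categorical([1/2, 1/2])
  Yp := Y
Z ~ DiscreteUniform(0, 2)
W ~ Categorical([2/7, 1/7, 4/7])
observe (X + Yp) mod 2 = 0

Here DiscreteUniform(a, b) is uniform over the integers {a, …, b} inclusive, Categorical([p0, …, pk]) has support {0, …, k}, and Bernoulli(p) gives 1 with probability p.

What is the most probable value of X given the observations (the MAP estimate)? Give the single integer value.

argmax_v P(X = v | obs) = 3

Enumerate traces; 36 have nonzero weight after conditioning:
  (X=0, Y=0, Z=0, W=0) weight 1/84
  (X=0, Y=0, Z=0, W=1) weight 1/168
  (X=0, Y=0, Z=0, W=2) weight 1/42
  (X=0, Y=0, Z=1, W=0) weight 1/84
  (X=0, Y=0, Z=1, W=1) weight 1/168
  (X=0, Y=0, Z=1, W=2) weight 1/42
  (X=0, Y=0, Z=2, W=0) weight 1/84
  (X=0, Y=0, Z=2, W=1) weight 1/168
  (X=1, Y=1, Z=0, W=0) weight 1/84
  (X=2, Y=0, Z=0, W=0) weight 1/84
  … 26 more
Group by X:
  weight(X=0) = 1/8
  weight(X=1) = 1/8
  weight(X=2) = 1/8
  weight(X=3) = 1/6
Total weight = 1/8 + 1/8 + 1/8 + 1/6 = 13/24
P(X=0 | obs) = 1/8 / 13/24 = 3/13
P(X=1 | obs) = 1/8 / 13/24 = 3/13
P(X=2 | obs) = 1/8 / 13/24 = 3/13
P(X=3 | obs) = 1/6 / 13/24 = 4/13
argmax = 3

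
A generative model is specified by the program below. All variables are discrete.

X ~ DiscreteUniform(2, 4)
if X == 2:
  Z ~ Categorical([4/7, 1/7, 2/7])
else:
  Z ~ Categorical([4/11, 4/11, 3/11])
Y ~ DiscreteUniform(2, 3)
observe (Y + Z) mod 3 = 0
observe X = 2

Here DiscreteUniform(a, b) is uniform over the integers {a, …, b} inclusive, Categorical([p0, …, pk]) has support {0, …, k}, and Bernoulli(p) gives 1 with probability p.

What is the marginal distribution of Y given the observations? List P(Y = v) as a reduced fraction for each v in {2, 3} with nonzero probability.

P(Y=2) = 1/5, P(Y=3) = 4/5

Enumerate traces; 2 have nonzero weight after conditioning:
  (X=2, Z=0, Y=3) weight 2/21
  (X=2, Z=1, Y=2) weight 1/42
Group by Y:
  weight(Y=2) = 1/42
  weight(Y=3) = 2/21
Total weight = 1/42 + 2/21 = 5/42
P(Y=2 | obs) = 1/42 / 5/42 = 1/5
P(Y=3 | obs) = 2/21 / 5/42 = 4/5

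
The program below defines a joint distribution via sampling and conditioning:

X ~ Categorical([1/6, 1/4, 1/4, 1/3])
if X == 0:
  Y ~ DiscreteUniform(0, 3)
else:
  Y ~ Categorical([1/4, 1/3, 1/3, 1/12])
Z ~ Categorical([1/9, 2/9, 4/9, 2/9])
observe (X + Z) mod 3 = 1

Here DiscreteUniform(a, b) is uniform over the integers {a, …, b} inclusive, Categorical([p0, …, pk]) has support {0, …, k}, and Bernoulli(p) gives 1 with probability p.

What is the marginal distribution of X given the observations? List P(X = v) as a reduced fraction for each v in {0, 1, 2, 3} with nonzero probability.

P(X=0) = 4/33, P(X=1) = 3/11, P(X=2) = 4/11, P(X=3) = 8/33

Enumerate traces; 20 have nonzero weight after conditioning:
  (X=0, Y=0, Z=1) weight 1/108
  (X=0, Y=1, Z=1) weight 1/108
  (X=0, Y=2, Z=1) weight 1/108
  (X=0, Y=3, Z=1) weight 1/108
  (X=1, Y=0, Z=0) weight 1/144
  (X=1, Y=0, Z=3) weight 1/72
  (X=1, Y=1, Z=0) weight 1/108
  (X=1, Y=1, Z=3) weight 1/54
  (X=2, Y=0, Z=2) weight 1/36
  (X=3, Y=0, Z=1) weight 1/54
  … 10 more
Group by X:
  weight(X=0) = 1/27
  weight(X=1) = 1/12
  weight(X=2) = 1/9
  weight(X=3) = 2/27
Total weight = 1/27 + 1/12 + 1/9 + 2/27 = 11/36
P(X=0 | obs) = 1/27 / 11/36 = 4/33
P(X=1 | obs) = 1/12 / 11/36 = 3/11
P(X=2 | obs) = 1/9 / 11/36 = 4/11
P(X=3 | obs) = 2/27 / 11/36 = 8/33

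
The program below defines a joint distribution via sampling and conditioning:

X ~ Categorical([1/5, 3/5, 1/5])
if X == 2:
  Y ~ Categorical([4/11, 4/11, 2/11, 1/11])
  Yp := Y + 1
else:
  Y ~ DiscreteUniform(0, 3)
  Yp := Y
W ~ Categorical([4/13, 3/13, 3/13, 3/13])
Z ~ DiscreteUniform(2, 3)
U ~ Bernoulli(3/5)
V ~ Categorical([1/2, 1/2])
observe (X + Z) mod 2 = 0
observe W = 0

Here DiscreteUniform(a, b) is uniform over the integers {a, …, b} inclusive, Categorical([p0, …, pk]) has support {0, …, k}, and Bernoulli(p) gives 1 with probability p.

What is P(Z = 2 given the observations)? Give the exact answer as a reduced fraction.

P(Z = 2 | obs) = 2/5

Enumerate traces; 48 have nonzero weight after conditioning:
  (X=0, Y=0, W=0, Z=2, U=0, V=0) weight 1/650
  (X=0, Y=0, W=0, Z=2, U=0, V=1) weight 1/650
  (X=0, Y=0, W=0, Z=2, U=1, V=0) weight 3/1300
  (X=0, Y=0, W=0, Z=2, U=1, V=1) weight 3/1300
  (X=0, Y=1, W=0, Z=2, U=0, V=0) weight 1/650
  (X=0, Y=1, W=0, Z=2, U=0, V=1) weight 1/650
  (X=0, Y=1, W=0, Z=2, U=1, V=0) weight 3/1300
  (X=0, Y=1, W=0, Z=2, U=1, V=1) weight 3/1300
  (X=1, Y=0, W=0, Z=3, U=0, V=0) weight 3/650
  … 39 more
Group by Z:
  weight(Z=2) = 4/65
  weight(Z=3) = 6/65
Total weight = 4/65 + 6/65 = 2/13
P(Z=2 | obs) = 4/65 / 2/13 = 2/5
P(Z=3 | obs) = 6/65 / 2/13 = 3/5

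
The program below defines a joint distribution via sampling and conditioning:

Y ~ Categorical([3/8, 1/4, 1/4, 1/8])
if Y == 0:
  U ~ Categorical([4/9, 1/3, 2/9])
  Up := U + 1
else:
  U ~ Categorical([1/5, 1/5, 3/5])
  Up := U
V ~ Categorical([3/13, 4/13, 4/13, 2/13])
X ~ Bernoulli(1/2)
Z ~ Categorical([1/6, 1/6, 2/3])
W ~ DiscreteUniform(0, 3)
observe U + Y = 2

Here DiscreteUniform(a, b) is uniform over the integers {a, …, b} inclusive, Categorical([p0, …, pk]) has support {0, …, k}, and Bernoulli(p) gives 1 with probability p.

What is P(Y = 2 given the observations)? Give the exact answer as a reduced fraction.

Enumerate traces; 288 have nonzero weight after conditioning:
  (Y=0, U=2, V=0, X=0, Z=0, W=0) weight 1/2496
  (Y=0, U=2, V=0, X=0, Z=0, W=1) weight 1/2496
  (Y=0, U=2, V=0, X=0, Z=0, W=2) weight 1/2496
  (Y=0, U=2, V=0, X=0, Z=0, W=3) weight 1/2496
  (Y=0, U=2, V=0, X=0, Z=1, W=0) weight 1/2496
  (Y=0, U=2, V=0, X=0, Z=1, W=1) weight 1/2496
  (Y=0, U=2, V=0, X=0, Z=1, W=2) weight 1/2496
  (Y=0, U=2, V=0, X=0, Z=1, W=3) weight 1/2496
  (Y=1, U=1, V=0, X=0, Z=0, W=0) weight 1/4160
  (Y=2, U=0, V=0, X=0, Z=0, W=0) weight 1/4160
  … 278 more
Group by Y:
  weight(Y=0) = 1/12
  weight(Y=1) = 1/20
  weight(Y=2) = 1/20
Total weight = 1/12 + 1/20 + 1/20 = 11/60
P(Y=0 | obs) = 1/12 / 11/60 = 5/11
P(Y=1 | obs) = 1/20 / 11/60 = 3/11
P(Y=2 | obs) = 1/20 / 11/60 = 3/11

P(Y = 2 | obs) = 3/11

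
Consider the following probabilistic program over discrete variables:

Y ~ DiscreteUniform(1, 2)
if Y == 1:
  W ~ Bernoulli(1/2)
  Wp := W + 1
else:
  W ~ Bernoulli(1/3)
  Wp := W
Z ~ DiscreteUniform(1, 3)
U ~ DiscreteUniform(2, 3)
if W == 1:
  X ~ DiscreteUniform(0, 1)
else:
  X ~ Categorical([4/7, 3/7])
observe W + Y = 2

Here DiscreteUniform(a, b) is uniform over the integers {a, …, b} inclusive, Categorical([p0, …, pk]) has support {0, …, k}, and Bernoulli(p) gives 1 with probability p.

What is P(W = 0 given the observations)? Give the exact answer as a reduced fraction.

P(W = 0 | obs) = 4/7

Enumerate traces; 24 have nonzero weight after conditioning:
  (Y=1, W=1, Z=1, U=2, X=0) weight 1/48
  (Y=1, W=1, Z=1, U=2, X=1) weight 1/48
  (Y=1, W=1, Z=1, U=3, X=0) weight 1/48
  (Y=1, W=1, Z=1, U=3, X=1) weight 1/48
  (Y=1, W=1, Z=2, U=2, X=0) weight 1/48
  (Y=1, W=1, Z=2, U=2, X=1) weight 1/48
  (Y=1, W=1, Z=2, U=3, X=0) weight 1/48
  (Y=1, W=1, Z=2, U=3, X=1) weight 1/48
  (Y=2, W=0, Z=1, U=2, X=0) weight 2/63
  … 15 more
Group by W:
  weight(W=0) = 1/3
  weight(W=1) = 1/4
Total weight = 1/3 + 1/4 = 7/12
P(W=0 | obs) = 1/3 / 7/12 = 4/7
P(W=1 | obs) = 1/4 / 7/12 = 3/7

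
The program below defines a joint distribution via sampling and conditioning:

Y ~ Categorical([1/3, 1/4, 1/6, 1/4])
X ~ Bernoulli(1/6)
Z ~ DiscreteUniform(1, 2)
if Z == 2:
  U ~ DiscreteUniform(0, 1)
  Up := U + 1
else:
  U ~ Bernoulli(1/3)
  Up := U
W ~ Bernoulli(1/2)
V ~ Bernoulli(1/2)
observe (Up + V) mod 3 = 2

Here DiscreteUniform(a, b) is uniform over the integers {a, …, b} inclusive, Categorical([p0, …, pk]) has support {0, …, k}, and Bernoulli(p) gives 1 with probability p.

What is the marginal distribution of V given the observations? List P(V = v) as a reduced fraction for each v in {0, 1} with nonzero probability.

Enumerate traces; 48 have nonzero weight after conditioning:
  (Y=0, X=0, Z=1, U=1, W=0, V=1) weight 5/432
  (Y=0, X=0, Z=1, U=1, W=1, V=1) weight 5/432
  (Y=0, X=0, Z=2, U=0, W=0, V=1) weight 5/288
  (Y=0, X=0, Z=2, U=0, W=1, V=1) weight 5/288
  (Y=0, X=0, Z=2, U=1, W=0, V=0) weight 5/288
  (Y=0, X=0, Z=2, U=1, W=1, V=0) weight 5/288
  (Y=0, X=1, Z=1, U=1, W=0, V=1) weight 1/432
  (Y=0, X=1, Z=1, U=1, W=1, V=1) weight 1/432
  … 40 more
Group by V:
  weight(V=0) = 1/8
  weight(V=1) = 5/24
Total weight = 1/8 + 5/24 = 1/3
P(V=0 | obs) = 1/8 / 1/3 = 3/8
P(V=1 | obs) = 5/24 / 1/3 = 5/8

P(V=0) = 3/8, P(V=1) = 5/8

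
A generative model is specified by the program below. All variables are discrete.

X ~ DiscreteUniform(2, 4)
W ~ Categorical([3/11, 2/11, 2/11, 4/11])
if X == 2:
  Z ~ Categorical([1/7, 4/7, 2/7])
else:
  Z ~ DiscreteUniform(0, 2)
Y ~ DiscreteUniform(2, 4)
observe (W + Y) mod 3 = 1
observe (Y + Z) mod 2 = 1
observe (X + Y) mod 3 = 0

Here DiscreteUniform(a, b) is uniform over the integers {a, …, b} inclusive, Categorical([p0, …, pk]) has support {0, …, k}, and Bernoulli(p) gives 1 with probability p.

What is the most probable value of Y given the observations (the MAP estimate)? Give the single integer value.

Enumerate traces; 5 have nonzero weight after conditioning:
  (X=2, W=0, Z=1, Y=4) weight 4/231
  (X=2, W=3, Z=1, Y=4) weight 16/693
  (X=3, W=1, Z=0, Y=3) weight 2/297
  (X=3, W=1, Z=2, Y=3) weight 2/297
  (X=4, W=2, Z=1, Y=2) weight 2/297
Group by Y:
  weight(Y=2) = 2/297
  weight(Y=3) = 4/297
  weight(Y=4) = 4/99
Total weight = 2/297 + 4/297 + 4/99 = 2/33
P(Y=2 | obs) = 2/297 / 2/33 = 1/9
P(Y=3 | obs) = 4/297 / 2/33 = 2/9
P(Y=4 | obs) = 4/99 / 2/33 = 2/3
argmax = 4

argmax_v P(Y = v | obs) = 4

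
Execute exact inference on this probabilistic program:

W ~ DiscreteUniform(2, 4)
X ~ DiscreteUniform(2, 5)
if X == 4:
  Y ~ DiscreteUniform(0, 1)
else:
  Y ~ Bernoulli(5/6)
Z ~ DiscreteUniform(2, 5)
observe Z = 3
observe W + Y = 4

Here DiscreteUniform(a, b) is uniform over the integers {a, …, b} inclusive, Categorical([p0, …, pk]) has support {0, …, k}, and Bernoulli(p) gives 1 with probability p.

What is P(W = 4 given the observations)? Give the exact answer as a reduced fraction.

P(W = 4 | obs) = 1/4

Enumerate traces; 8 have nonzero weight after conditioning:
  (W=3, X=2, Y=1, Z=3) weight 5/288
  (W=3, X=3, Y=1, Z=3) weight 5/288
  (W=3, X=4, Y=1, Z=3) weight 1/96
  (W=3, X=5, Y=1, Z=3) weight 5/288
  (W=4, X=2, Y=0, Z=3) weight 1/288
  (W=4, X=3, Y=0, Z=3) weight 1/288
  (W=4, X=4, Y=0, Z=3) weight 1/96
  (W=4, X=5, Y=0, Z=3) weight 1/288
Group by W:
  weight(W=3) = 1/16
  weight(W=4) = 1/48
Total weight = 1/16 + 1/48 = 1/12
P(W=3 | obs) = 1/16 / 1/12 = 3/4
P(W=4 | obs) = 1/48 / 1/12 = 1/4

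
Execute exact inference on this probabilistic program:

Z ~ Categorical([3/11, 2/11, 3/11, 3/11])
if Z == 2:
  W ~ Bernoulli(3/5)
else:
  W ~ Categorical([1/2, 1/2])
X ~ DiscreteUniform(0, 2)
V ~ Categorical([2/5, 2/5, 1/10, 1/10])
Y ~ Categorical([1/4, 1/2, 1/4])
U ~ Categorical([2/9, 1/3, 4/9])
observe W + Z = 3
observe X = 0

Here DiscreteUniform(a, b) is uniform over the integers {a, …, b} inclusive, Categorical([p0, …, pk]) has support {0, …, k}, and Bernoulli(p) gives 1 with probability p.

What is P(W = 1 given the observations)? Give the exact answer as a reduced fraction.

Enumerate traces; 72 have nonzero weight after conditioning:
  (Z=2, W=1, X=0, V=0, Y=0, U=0) weight 1/825
  (Z=2, W=1, X=0, V=0, Y=0, U=1) weight 1/550
  (Z=2, W=1, X=0, V=0, Y=0, U=2) weight 2/825
  (Z=2, W=1, X=0, V=0, Y=1, U=0) weight 2/825
  (Z=2, W=1, X=0, V=0, Y=1, U=1) weight 1/275
  (Z=2, W=1, X=0, V=0, Y=1, U=2) weight 4/825
  (Z=2, W=1, X=0, V=0, Y=2, U=0) weight 1/825
  (Z=2, W=1, X=0, V=0, Y=2, U=1) weight 1/550
  (Z=3, W=0, X=0, V=0, Y=0, U=0) weight 1/990
  … 63 more
Group by W:
  weight(W=0) = 1/22
  weight(W=1) = 3/55
Total weight = 1/22 + 3/55 = 1/10
P(W=0 | obs) = 1/22 / 1/10 = 5/11
P(W=1 | obs) = 3/55 / 1/10 = 6/11

P(W = 1 | obs) = 6/11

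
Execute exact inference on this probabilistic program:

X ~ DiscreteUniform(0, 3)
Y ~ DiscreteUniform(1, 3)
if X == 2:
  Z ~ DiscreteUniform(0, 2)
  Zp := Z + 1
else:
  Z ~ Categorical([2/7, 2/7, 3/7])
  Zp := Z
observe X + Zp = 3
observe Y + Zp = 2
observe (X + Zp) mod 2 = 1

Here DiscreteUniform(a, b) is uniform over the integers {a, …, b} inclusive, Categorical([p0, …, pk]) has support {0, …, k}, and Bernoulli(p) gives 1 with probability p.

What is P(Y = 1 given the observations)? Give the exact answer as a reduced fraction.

Enumerate traces; 2 have nonzero weight after conditioning:
  (X=2, Y=1, Z=0) weight 1/36
  (X=3, Y=2, Z=0) weight 1/42
Group by Y:
  weight(Y=1) = 1/36
  weight(Y=2) = 1/42
Total weight = 1/36 + 1/42 = 13/252
P(Y=1 | obs) = 1/36 / 13/252 = 7/13
P(Y=2 | obs) = 1/42 / 13/252 = 6/13

P(Y = 1 | obs) = 7/13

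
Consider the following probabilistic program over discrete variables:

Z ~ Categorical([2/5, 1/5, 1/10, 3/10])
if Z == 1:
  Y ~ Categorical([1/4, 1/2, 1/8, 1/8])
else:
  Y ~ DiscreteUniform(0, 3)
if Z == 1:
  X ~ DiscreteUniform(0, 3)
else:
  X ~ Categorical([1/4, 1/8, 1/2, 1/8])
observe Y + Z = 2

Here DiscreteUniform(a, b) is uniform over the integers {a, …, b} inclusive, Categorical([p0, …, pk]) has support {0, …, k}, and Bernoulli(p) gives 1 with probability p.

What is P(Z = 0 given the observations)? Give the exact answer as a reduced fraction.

Enumerate traces; 12 have nonzero weight after conditioning:
  (Z=0, Y=2, X=0) weight 1/40
  (Z=0, Y=2, X=1) weight 1/80
  (Z=0, Y=2, X=2) weight 1/20
  (Z=0, Y=2, X=3) weight 1/80
  (Z=1, Y=1, X=0) weight 1/40
  (Z=1, Y=1, X=1) weight 1/40
  (Z=1, Y=1, X=2) weight 1/40
  (Z=1, Y=1, X=3) weight 1/40
  (Z=2, Y=0, X=0) weight 1/160
  … 3 more
Group by Z:
  weight(Z=0) = 1/10
  weight(Z=1) = 1/10
  weight(Z=2) = 1/40
Total weight = 1/10 + 1/10 + 1/40 = 9/40
P(Z=0 | obs) = 1/10 / 9/40 = 4/9
P(Z=1 | obs) = 1/10 / 9/40 = 4/9
P(Z=2 | obs) = 1/40 / 9/40 = 1/9

P(Z = 0 | obs) = 4/9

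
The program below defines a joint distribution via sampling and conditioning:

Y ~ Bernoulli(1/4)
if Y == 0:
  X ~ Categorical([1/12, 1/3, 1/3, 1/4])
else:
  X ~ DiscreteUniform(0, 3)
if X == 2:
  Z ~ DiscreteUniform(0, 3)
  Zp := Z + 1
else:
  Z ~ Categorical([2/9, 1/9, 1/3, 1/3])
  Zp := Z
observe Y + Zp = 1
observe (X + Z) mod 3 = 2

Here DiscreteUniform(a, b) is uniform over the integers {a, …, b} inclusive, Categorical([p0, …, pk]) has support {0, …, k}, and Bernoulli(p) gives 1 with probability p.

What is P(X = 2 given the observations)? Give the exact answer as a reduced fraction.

P(X = 2 | obs) = 9/13

Enumerate traces; 2 have nonzero weight after conditioning:
  (Y=0, X=1, Z=1) weight 1/36
  (Y=0, X=2, Z=0) weight 1/16
Group by X:
  weight(X=1) = 1/36
  weight(X=2) = 1/16
Total weight = 1/36 + 1/16 = 13/144
P(X=1 | obs) = 1/36 / 13/144 = 4/13
P(X=2 | obs) = 1/16 / 13/144 = 9/13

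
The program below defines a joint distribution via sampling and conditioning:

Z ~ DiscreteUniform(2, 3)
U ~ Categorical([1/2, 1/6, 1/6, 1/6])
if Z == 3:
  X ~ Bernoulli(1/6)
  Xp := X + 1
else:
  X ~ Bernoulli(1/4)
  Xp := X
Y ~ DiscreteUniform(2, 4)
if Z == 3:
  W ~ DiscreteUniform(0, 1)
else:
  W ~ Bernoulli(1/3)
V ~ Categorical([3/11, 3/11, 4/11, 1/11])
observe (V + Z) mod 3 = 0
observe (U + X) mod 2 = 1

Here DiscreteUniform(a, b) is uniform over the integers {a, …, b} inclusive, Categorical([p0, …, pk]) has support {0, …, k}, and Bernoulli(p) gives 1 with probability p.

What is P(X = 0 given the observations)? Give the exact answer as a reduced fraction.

Enumerate traces; 72 have nonzero weight after conditioning:
  (Z=2, U=0, X=1, Y=2, W=0, V=1) weight 1/264
  (Z=2, U=0, X=1, Y=2, W=1, V=1) weight 1/528
  (Z=2, U=0, X=1, Y=3, W=0, V=1) weight 1/264
  (Z=2, U=0, X=1, Y=3, W=1, V=1) weight 1/528
  (Z=2, U=0, X=1, Y=4, W=0, V=1) weight 1/264
  (Z=2, U=0, X=1, Y=4, W=1, V=1) weight 1/528
  (Z=2, U=1, X=0, Y=2, W=0, V=1) weight 1/264
  (Z=2, U=1, X=0, Y=2, W=1, V=1) weight 1/528
  … 64 more
Group by X:
  weight(X=0) = 67/792
  weight(X=1) = 17/396
Total weight = 67/792 + 17/396 = 101/792
P(X=0 | obs) = 67/792 / 101/792 = 67/101
P(X=1 | obs) = 17/396 / 101/792 = 34/101

P(X = 0 | obs) = 67/101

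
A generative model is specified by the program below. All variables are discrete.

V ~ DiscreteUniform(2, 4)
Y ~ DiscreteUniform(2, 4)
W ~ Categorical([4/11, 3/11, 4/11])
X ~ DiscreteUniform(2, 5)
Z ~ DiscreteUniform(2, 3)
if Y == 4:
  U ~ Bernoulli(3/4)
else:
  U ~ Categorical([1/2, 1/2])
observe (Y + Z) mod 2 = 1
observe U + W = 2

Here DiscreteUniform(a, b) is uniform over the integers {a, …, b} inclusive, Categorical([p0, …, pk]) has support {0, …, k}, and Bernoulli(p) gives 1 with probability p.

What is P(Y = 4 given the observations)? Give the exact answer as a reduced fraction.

P(Y = 4 | obs) = 13/41

Enumerate traces; 72 have nonzero weight after conditioning:
  (V=2, Y=2, W=1, X=2, Z=3, U=1) weight 1/528
  (V=2, Y=2, W=1, X=3, Z=3, U=1) weight 1/528
  (V=2, Y=2, W=1, X=4, Z=3, U=1) weight 1/528
  (V=2, Y=2, W=1, X=5, Z=3, U=1) weight 1/528
  (V=2, Y=2, W=2, X=2, Z=3, U=0) weight 1/396
  (V=2, Y=2, W=2, X=3, Z=3, U=0) weight 1/396
  (V=2, Y=2, W=2, X=4, Z=3, U=0) weight 1/396
  (V=2, Y=2, W=2, X=5, Z=3, U=0) weight 1/396
  (V=2, Y=3, W=1, X=2, Z=2, U=1) weight 1/528
  (V=2, Y=4, W=1, X=2, Z=3, U=1) weight 1/352
  … 62 more
Group by Y:
  weight(Y=2) = 7/132
  weight(Y=3) = 7/132
  weight(Y=4) = 13/264
Total weight = 7/132 + 7/132 + 13/264 = 41/264
P(Y=2 | obs) = 7/132 / 41/264 = 14/41
P(Y=3 | obs) = 7/132 / 41/264 = 14/41
P(Y=4 | obs) = 13/264 / 41/264 = 13/41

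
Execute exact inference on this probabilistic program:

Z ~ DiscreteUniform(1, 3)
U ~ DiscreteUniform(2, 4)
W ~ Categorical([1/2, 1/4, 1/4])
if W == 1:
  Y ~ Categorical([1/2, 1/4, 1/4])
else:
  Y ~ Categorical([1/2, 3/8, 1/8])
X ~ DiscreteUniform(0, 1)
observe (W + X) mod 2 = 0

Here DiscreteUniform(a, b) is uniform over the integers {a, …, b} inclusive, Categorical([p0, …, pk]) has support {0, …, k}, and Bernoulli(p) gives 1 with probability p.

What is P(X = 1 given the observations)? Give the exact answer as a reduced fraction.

Enumerate traces; 81 have nonzero weight after conditioning:
  (Z=1, U=2, W=0, Y=0, X=0) weight 1/72
  (Z=1, U=2, W=0, Y=1, X=0) weight 1/96
  (Z=1, U=2, W=0, Y=2, X=0) weight 1/288
  (Z=1, U=2, W=1, Y=0, X=1) weight 1/144
  (Z=1, U=2, W=1, Y=1, X=1) weight 1/288
  (Z=1, U=2, W=1, Y=2, X=1) weight 1/288
  (Z=1, U=2, W=2, Y=0, X=0) weight 1/144
  (Z=1, U=2, W=2, Y=1, X=0) weight 1/192
  … 73 more
Group by X:
  weight(X=0) = 3/8
  weight(X=1) = 1/8
Total weight = 3/8 + 1/8 = 1/2
P(X=0 | obs) = 3/8 / 1/2 = 3/4
P(X=1 | obs) = 1/8 / 1/2 = 1/4

P(X = 1 | obs) = 1/4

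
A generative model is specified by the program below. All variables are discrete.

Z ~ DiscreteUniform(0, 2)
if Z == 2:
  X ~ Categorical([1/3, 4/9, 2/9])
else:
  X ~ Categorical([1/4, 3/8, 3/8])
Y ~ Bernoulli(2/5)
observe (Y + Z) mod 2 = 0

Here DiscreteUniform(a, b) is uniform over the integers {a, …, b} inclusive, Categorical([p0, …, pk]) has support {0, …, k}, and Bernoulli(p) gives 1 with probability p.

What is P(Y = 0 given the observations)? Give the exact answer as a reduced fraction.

Enumerate traces; 9 have nonzero weight after conditioning:
  (Z=0, X=0, Y=0) weight 1/20
  (Z=0, X=1, Y=0) weight 3/40
  (Z=0, X=2, Y=0) weight 3/40
  (Z=1, X=0, Y=1) weight 1/30
  (Z=1, X=1, Y=1) weight 1/20
  (Z=1, X=2, Y=1) weight 1/20
  (Z=2, X=0, Y=0) weight 1/15
  (Z=2, X=1, Y=0) weight 4/45
  … 1 more
Group by Y:
  weight(Y=0) = 2/5
  weight(Y=1) = 2/15
Total weight = 2/5 + 2/15 = 8/15
P(Y=0 | obs) = 2/5 / 8/15 = 3/4
P(Y=1 | obs) = 2/15 / 8/15 = 1/4

P(Y = 0 | obs) = 3/4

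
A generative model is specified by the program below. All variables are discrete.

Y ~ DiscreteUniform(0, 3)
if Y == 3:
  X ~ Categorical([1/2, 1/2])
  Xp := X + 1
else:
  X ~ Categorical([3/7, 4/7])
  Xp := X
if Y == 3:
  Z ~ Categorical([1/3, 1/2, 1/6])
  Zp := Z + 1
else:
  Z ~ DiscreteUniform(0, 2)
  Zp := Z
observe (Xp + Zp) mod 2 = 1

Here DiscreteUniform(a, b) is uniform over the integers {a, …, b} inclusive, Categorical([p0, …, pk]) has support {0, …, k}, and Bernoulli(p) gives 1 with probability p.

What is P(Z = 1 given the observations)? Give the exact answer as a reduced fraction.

P(Z = 1 | obs) = 19/58

Enumerate traces; 12 have nonzero weight after conditioning:
  (Y=0, X=0, Z=1) weight 1/28
  (Y=0, X=1, Z=0) weight 1/21
  (Y=0, X=1, Z=2) weight 1/21
  (Y=1, X=0, Z=1) weight 1/28
  (Y=1, X=1, Z=0) weight 1/21
  (Y=1, X=1, Z=2) weight 1/21
  (Y=2, X=0, Z=1) weight 1/28
  (Y=2, X=1, Z=0) weight 1/21
  … 4 more
Group by Z:
  weight(Z=0) = 31/168
  weight(Z=1) = 19/112
  weight(Z=2) = 55/336
Total weight = 31/168 + 19/112 + 55/336 = 29/56
P(Z=0 | obs) = 31/168 / 29/56 = 31/87
P(Z=1 | obs) = 19/112 / 29/56 = 19/58
P(Z=2 | obs) = 55/336 / 29/56 = 55/174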